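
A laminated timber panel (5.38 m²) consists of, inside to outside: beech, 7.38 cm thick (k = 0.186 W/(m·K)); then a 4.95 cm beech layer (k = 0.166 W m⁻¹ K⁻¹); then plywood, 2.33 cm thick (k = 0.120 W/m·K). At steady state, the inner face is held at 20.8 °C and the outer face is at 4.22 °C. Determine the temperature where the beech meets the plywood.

T = 7.84 °C

Resistance network (inner→outer):
  R_beech = L/(kA) = 0.0738/(0.186·5.38) = 0.07375 K/W
  R_beech = L/(kA) = 0.0495/(0.166·5.38) = 0.05543 K/W
  R_plywood = L/(kA) = 0.0233/(0.120·5.38) = 0.03609 K/W
ΣR = 0.07375 + 0.05543 + 0.03609 = 0.1653 K/W
Q = ΔT/ΣR = (20.8 °C − 4.22 °C)/0.1653 = 100.3 W
From the inner boundary to the beech/plywood interface, ΣR_partial = 0.1292 K/W.
T_interface = T_in − Q·ΣR_partial = 20.8 °C − (100.3)(0.1292) = 7.84 °C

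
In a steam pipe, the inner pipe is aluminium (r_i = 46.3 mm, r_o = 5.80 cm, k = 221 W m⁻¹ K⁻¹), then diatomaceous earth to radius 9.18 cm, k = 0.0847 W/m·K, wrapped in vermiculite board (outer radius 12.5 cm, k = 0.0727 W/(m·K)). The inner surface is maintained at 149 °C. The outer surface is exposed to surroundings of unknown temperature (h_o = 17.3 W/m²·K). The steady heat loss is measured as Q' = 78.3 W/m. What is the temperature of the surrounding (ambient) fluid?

T_out = 22.8 °C

Series resistances:
  R'_aluminium = ln(0.0580/0.0463)/(2πk) = 0.2253/(2π·221) = 1.623×10^-4 m·K/W
  R'_diatomaceous earth = ln(0.0918/0.0580)/(2πk) = 0.4592/(2π·0.0847) = 0.8628 m·K/W
  R'_vermiculite board = ln(0.125/0.0918)/(2πk) = 0.3087/(2π·0.0727) = 0.6758 m·K/W
  R'_conv,out = 1/(2πr h) = 1/(2π·0.125·17.3) = 0.07360 m·K/W
ΣR = 1.612 m·K/W
ΔT = Q'·ΣR = 78.3 × 1.612 = 126.2 K
Heat flows outward, so T_out = T_in − ΔT = 149 − 126.2 = 22.8 °C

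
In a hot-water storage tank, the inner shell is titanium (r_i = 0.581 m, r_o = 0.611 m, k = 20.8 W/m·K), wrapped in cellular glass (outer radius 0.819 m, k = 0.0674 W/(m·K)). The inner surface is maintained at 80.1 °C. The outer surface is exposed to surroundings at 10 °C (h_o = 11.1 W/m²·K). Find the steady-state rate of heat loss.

Q = 140 W

Resistance network (inner→outer):
  R_titanium = (1/0.581 − 1/0.611)/(4πk) = 0.08451/(4π·20.8) = 3.233×10^-4 K/W
  R_cellular glass = (1/0.611 − 1/0.819)/(4πk) = 0.4157/(4π·0.0674) = 0.4908 K/W
  R_conv,out = 1/(4πr²h) = 1/(4π·0.819²·11.1) = 0.01069 K/W
ΣR = 3.233×10^-4 + 0.4908 + 0.01069 = 0.5018 K/W
Q = ΔT/ΣR = (80.1 °C − 10 °C)/0.5018 = 140 W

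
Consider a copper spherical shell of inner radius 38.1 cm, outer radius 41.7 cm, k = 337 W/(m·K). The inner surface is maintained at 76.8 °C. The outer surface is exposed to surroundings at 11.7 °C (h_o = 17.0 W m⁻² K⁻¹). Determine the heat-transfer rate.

Treat each layer as a resistance in series:
  R_copper = (1/0.381 − 1/0.417)/(4πk) = 0.2266/(4π·337) = 5.351×10^-5 K/W
  R_conv,out = 1/(4πr²h) = 1/(4π·0.417²·17.0) = 0.02692 K/W
ΣR = 5.351×10^-5 + 0.02692 = 0.02697 K/W
Q = ΔT/ΣR = (76.8 °C − 11.7 °C)/0.02697 = 2410 W

Q = 2410 W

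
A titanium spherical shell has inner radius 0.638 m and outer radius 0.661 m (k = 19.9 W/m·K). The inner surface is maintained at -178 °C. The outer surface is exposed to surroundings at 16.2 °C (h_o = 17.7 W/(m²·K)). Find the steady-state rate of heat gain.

Q = 18.5 kW

Resistance network (inner→outer):
  R_titanium = (1/0.638 − 1/0.661)/(4πk) = 0.05454/(4π·19.9) = 2.181×10^-4 K/W
  R_conv,out = 1/(4πr²h) = 1/(4π·0.661²·17.7) = 0.01029 K/W
ΣR = 2.181×10^-4 + 0.01029 = 0.01051 K/W
Q = ΔT/ΣR = (-178 °C − 16.2 °C)/0.01051 = -18500 W
(Negative Q ⇒ heat flows inward; heat gain = 18500 W.)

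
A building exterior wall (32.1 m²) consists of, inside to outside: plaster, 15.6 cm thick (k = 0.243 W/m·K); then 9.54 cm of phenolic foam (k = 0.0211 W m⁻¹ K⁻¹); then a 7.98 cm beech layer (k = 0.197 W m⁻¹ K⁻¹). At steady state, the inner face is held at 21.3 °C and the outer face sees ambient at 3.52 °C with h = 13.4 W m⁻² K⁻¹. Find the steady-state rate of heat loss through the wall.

Series thermal resistances, inner to outer:
  R_plaster = L/(kA) = 0.156/(0.243·32.1) = 0.02000 K/W
  R_phenolic foam = L/(kA) = 0.0954/(0.0211·32.1) = 0.1409 K/W
  R_beech = L/(kA) = 0.0798/(0.197·32.1) = 0.01262 K/W
  R_conv,out = 1/(hA) = 1/(13.4·32.1) = 0.002325 K/W
ΣR = 0.02000 + 0.1409 + 0.01262 + 0.002325 = 0.1758 K/W
Q = ΔT/ΣR = (21.3 °C − 3.52 °C)/0.1758 = 101 W

Q = 101 W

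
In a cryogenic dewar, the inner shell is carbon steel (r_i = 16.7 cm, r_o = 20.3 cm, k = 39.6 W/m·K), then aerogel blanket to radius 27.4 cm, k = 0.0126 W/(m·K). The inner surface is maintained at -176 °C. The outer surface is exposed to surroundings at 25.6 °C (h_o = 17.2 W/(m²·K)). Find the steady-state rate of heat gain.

Q = 24.8 W

Resistance network (inner→outer):
  R_carbon steel = (1/0.167 − 1/0.203)/(4πk) = 1.062/(4π·39.6) = 0.002134 K/W
  R_aerogel blanket = (1/0.203 − 1/0.274)/(4πk) = 1.276/(4π·0.0126) = 8.062 K/W
  R_conv,out = 1/(4πr²h) = 1/(4π·0.274²·17.2) = 0.06163 K/W
ΣR = 0.002134 + 8.062 + 0.06163 = 8.126 K/W
Q = ΔT/ΣR = (-176 °C − 25.6 °C)/8.126 = -24.8 W
(Negative Q ⇒ heat flows inward; heat gain = 24.8 W.)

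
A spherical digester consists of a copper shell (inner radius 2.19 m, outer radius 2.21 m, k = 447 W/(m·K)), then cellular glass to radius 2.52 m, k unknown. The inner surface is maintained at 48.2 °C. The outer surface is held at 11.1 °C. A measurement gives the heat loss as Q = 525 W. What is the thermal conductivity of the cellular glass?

ΣR = ΔT/Q = |48.2 − 11.1|/525 = 0.07067 K/W
Known resistances:
  R_copper = (1/2.19 − 1/2.21)/(4πk) = 0.004132/(4π·447) = 7.357×10^-7 K/W
R_cellular glass = ΣR − ΣR_known = 0.07067 − 7.357×10^-7 = 0.07067 K/W
(1/r₁−1/r₂)/(4πk) = 0.07067 ⇒ k = 0.05566/(4π·0.07067) = 0.0627 W/m·K

k = 0.0627 W/m·K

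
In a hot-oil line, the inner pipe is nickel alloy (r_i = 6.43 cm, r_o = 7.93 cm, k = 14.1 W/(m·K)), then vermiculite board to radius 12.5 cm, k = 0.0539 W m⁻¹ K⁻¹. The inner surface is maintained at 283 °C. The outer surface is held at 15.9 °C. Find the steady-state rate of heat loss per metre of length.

Q' = 198 W/m

Resistance network (inner→outer):
  R'_nickel alloy = ln(0.0793/0.0643)/(2πk) = 0.2097/(2π·14.1) = 0.002367 m·K/W
  R'_vermiculite board = ln(0.125/0.0793)/(2πk) = 0.4551/(2π·0.0539) = 1.344 m·K/W
ΣR = 0.002367 + 1.344 = 1.346 m·K/W
Q' = ΔT/ΣR = (283 °C − 15.9 °C)/1.346 = 198 W/m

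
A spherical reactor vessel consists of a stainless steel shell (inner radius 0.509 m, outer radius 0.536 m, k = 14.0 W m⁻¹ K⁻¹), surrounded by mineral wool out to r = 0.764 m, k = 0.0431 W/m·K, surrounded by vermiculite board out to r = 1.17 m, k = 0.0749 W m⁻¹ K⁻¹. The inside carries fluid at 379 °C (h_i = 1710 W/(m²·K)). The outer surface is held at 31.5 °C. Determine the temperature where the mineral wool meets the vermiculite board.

T = 142 °C

Series thermal resistances, inner to outer:
  R_conv,in = 1/(4πr²h) = 1/(4π·0.509²·1710) = 1.796×10^-4 K/W
  R_stainless steel = (1/0.509 − 1/0.536)/(4πk) = 0.09896/(4π·14.0) = 5.625×10^-4 K/W
  R_mineral wool = (1/0.536 − 1/0.764)/(4πk) = 0.5568/(4π·0.0431) = 1.028 K/W
  R_vermiculite board = (1/0.764 − 1/1.17)/(4πk) = 0.4542/(4π·0.0749) = 0.4826 K/W
ΣR = 1.796×10^-4 + 5.625×10^-4 + 1.028 + 0.4826 = 1.511 K/W
Q = ΔT/ΣR = (379 °C − 31.5 °C)/1.511 = 230.0 W
From the inner boundary to the mineral wool/vermiculite board interface, ΣR_partial = 1.029 K/W.
T_interface = T_in − Q·ΣR_partial = 379 °C − (230.0)(1.029) = 142 °C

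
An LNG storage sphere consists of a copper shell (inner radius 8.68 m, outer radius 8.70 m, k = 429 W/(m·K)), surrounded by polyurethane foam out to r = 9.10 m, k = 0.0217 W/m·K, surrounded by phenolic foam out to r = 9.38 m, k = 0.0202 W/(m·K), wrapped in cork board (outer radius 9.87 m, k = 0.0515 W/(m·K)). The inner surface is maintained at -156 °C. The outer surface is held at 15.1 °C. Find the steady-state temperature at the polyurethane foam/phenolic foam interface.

T = -76.0 °C

Resistance network (inner→outer):
  R_copper = (1/8.68 − 1/8.70)/(4πk) = 2.648×10^-4/(4π·429) = 4.913×10^-8 K/W
  R_polyurethane foam = (1/8.70 − 1/9.10)/(4πk) = 0.005052/(4π·0.0217) = 0.01853 K/W
  R_phenolic foam = (1/9.10 − 1/9.38)/(4πk) = 0.003280/(4π·0.0202) = 0.01292 K/W
  R_cork board = (1/9.38 − 1/9.87)/(4πk) = 0.005293/(4π·0.0515) = 0.008178 K/W
ΣR = 4.913×10^-8 + 0.01853 + 0.01292 + 0.008178 = 0.03963 K/W
Q = ΔT/ΣR = (-156 °C − 15.1 °C)/0.03963 = -4317 W
From the inner boundary to the polyurethane foam/phenolic foam interface, ΣR_partial = 0.01853 K/W.
T_interface = T_in − Q·ΣR_partial = -156 °C − (-4317)(0.01853) = -76.0 °C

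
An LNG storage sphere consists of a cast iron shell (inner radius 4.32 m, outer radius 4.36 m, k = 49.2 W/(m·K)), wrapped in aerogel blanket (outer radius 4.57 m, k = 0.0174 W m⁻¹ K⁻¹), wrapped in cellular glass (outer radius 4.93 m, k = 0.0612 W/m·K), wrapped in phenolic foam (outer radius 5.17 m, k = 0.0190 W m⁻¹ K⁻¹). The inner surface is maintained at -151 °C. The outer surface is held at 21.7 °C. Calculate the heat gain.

Q = 1590 W

Series thermal resistances, inner to outer:
  R_cast iron = (1/4.32 − 1/4.36)/(4πk) = 0.002124/(4π·49.2) = 3.435×10^-6 K/W
  R_aerogel blanket = (1/4.36 − 1/4.57)/(4πk) = 0.01054/(4π·0.0174) = 0.04820 K/W
  R_cellular glass = (1/4.57 − 1/4.93)/(4πk) = 0.01598/(4π·0.0612) = 0.02078 K/W
  R_phenolic foam = (1/4.93 − 1/5.17)/(4πk) = 0.009416/(4π·0.0190) = 0.03944 K/W
ΣR = 3.435×10^-6 + 0.04820 + 0.02078 + 0.03944 = 0.1084 K/W
Q = ΔT/ΣR = (-151 °C − 21.7 °C)/0.1084 = -1590 W
(Negative Q ⇒ heat flows inward; heat gain = 1590 W.)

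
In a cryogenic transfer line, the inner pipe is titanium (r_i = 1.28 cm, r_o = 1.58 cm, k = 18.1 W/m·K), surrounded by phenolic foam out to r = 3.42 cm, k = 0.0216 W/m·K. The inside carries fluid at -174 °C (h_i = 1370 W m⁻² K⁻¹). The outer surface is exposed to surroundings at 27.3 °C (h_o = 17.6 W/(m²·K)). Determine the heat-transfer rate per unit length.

Q' = 33.7 W/m

Treat each layer as a resistance in series:
  R'_conv,in = 1/(2πr h) = 1/(2π·0.0128·1370) = 0.009076 m·K/W
  R'_titanium = ln(0.0158/0.0128)/(2πk) = 0.2106/(2π·18.1) = 0.001852 m·K/W
  R'_phenolic foam = ln(0.0342/0.0158)/(2πk) = 0.7722/(2π·0.0216) = 5.690 m·K/W
  R'_conv,out = 1/(2πr h) = 1/(2π·0.0342·17.6) = 0.2644 m·K/W
ΣR = 0.009076 + 0.001852 + 5.690 + 0.2644 = 5.965 m·K/W
Q' = ΔT/ΣR = (-174 °C − 27.3 °C)/5.965 = -33.7 W/m
(Negative Q' ⇒ heat flows inward; heat gain = 33.7 W/m.)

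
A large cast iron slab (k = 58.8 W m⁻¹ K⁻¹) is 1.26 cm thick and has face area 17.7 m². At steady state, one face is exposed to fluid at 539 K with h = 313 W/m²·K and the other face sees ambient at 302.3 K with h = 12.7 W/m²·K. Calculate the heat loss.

Treat each layer as a resistance in series:
  R_conv,in = 1/(hA) = 1/(313·17.7) = 1.805×10^-4 K/W
  R_cast iron = L/(kA) = 0.0126/(58.8·17.7) = 1.211×10^-5 K/W
  R_conv,out = 1/(hA) = 1/(12.7·17.7) = 0.004449 K/W
ΣR = 1.805×10^-4 + 1.211×10^-5 + 0.004449 = 0.004642 K/W
Q = ΔT/ΣR = (539 K − 302.3 K)/0.004642 = 51000 W

Q = 51.0 kW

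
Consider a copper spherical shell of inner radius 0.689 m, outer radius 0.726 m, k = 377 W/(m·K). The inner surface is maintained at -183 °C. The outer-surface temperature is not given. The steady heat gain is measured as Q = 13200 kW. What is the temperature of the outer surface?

Series resistances:
  R_copper = (1/0.689 − 1/0.726)/(4πk) = 0.07397/(4π·377) = 1.561×10^-5 K/W
ΣR = 1.561×10^-5 K/W
ΔT = Q·ΣR = 1.32×10^7 × 1.561×10^-5 = 206.1 K
Heat flows inward, so T_out = T_in + ΔT = -183 + 206.1 = 23.1 °C

T_out = 23.1 °C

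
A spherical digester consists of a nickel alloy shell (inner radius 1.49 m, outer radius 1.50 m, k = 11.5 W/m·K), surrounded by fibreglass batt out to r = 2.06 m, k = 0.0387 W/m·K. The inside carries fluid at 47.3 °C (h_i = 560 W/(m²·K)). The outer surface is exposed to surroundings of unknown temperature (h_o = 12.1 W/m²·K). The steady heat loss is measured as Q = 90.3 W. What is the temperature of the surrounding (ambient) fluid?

Series resistances:
  R_conv,in = 1/(4πr²h) = 1/(4π·1.49²·560) = 6.401×10^-5 K/W
  R_nickel alloy = (1/1.49 − 1/1.50)/(4πk) = 0.004474/(4π·11.5) = 3.096×10^-5 K/W
  R_fibreglass batt = (1/1.50 − 1/2.06)/(4πk) = 0.1812/(4π·0.0387) = 0.3727 K/W
  R_conv,out = 1/(4πr²h) = 1/(4π·2.06²·12.1) = 0.001550 K/W
ΣR = 0.3743 K/W
ΔT = Q·ΣR = 90.3 × 0.3743 = 33.80 K
Heat flows outward, so T_out = T_in − ΔT = 47.3 − 33.80 = 13.5 °C

T_out = 13.5 °C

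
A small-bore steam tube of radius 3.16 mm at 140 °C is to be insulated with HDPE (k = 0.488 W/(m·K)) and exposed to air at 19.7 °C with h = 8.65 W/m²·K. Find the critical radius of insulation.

For a cylinder, r_cr = k_ins/h = 0.488/8.65 = 0.0564 m = 5.64 cm

r_cr = 5.64 cm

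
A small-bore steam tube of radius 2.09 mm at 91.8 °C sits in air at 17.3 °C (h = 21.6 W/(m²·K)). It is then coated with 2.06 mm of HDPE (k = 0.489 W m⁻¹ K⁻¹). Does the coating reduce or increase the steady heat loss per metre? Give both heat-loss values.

increases: 21.1 → 37.3 W/m

Critical radius for a cylinder: r_cr = k/h = 0.0226 m = 2.26 cm.
Outer radius after coating: r₂ = 0.00209 + 0.00206 = 0.00415 m.
Since r₁ < r_cr and r₂ ≤ r_cr, the coating moves toward the maximum at r_cr — heat loss rises.
Bare: R = 1/(2πr₁h) = 3.525 m·K/W; Q = 74.5/3.525 = 21.1 W/m.
Coated: R = R_cond + R_conv = 1.999 m·K/W; Q = 74.5/1.999 = 37.3 W/m.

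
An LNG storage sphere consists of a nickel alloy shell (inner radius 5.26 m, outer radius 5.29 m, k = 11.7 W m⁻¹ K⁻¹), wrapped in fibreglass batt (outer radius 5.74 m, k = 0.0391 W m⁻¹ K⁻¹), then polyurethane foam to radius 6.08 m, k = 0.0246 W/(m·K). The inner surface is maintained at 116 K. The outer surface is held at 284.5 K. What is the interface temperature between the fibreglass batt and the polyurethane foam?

T = 198.4 K

Treat each layer as a resistance in series:
  R_nickel alloy = (1/5.26 − 1/5.29)/(4πk) = 0.001078/(4π·11.7) = 7.333×10^-6 K/W
  R_fibreglass batt = (1/5.29 − 1/5.74)/(4πk) = 0.01482/(4π·0.0391) = 0.03016 K/W
  R_polyurethane foam = (1/5.74 − 1/6.08)/(4πk) = 0.009742/(4π·0.0246) = 0.03152 K/W
ΣR = 7.333×10^-6 + 0.03016 + 0.03152 = 0.06169 K/W
Q = ΔT/ΣR = (116 K − 284.5 K)/0.06169 = -2731 W
From the inner boundary to the fibreglass batt/polyurethane foam interface, ΣR_partial = 0.03017 K/W.
T_interface = T_in − Q·ΣR_partial = 116 K − (-2731)(0.03017) = 198.4 K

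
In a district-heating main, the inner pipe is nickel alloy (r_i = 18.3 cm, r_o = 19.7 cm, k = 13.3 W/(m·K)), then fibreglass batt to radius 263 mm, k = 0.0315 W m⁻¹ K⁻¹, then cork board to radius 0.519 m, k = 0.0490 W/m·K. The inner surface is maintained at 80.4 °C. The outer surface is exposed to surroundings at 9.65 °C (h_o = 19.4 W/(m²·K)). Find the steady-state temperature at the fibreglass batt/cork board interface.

T = 52.3 °C

Treat each layer as a resistance in series:
  R'_nickel alloy = ln(0.197/0.183)/(2πk) = 0.07372/(2π·13.3) = 8.821×10^-4 m·K/W
  R'_fibreglass batt = ln(0.263/0.197)/(2πk) = 0.2890/(2π·0.0315) = 1.460 m·K/W
  R'_cork board = ln(0.519/0.263)/(2πk) = 0.6797/(2π·0.0490) = 2.208 m·K/W
  R'_conv,out = 1/(2πr h) = 1/(2π·0.519·19.4) = 0.01581 m·K/W
ΣR = 8.821×10^-4 + 1.460 + 2.208 + 0.01581 = 3.685 m·K/W
Q' = ΔT/ΣR = (80.4 °C − 9.65 °C)/3.685 = 19.20 W/m
From the inner boundary to the fibreglass batt/cork board interface, ΣR_partial = 1.461 m·K/W.
T_interface = T_in − Q'·ΣR_partial = 80.4 °C − (19.20)(1.461) = 52.3 °C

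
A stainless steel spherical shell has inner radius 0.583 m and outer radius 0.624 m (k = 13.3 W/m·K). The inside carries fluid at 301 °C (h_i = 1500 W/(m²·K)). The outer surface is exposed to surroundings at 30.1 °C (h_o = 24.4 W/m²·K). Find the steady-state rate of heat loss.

Q = 29400 W

Treat each layer as a resistance in series:
  R_conv,in = 1/(4πr²h) = 1/(4π·0.583²·1500) = 1.561×10^-4 K/W
  R_stainless steel = (1/0.583 − 1/0.624)/(4πk) = 0.1127/(4π·13.3) = 6.743×10^-4 K/W
  R_conv,out = 1/(4πr²h) = 1/(4π·0.624²·24.4) = 0.008376 K/W
ΣR = 1.561×10^-4 + 6.743×10^-4 + 0.008376 = 0.009206 K/W
Q = ΔT/ΣR = (301 °C − 30.1 °C)/0.009206 = 29400 W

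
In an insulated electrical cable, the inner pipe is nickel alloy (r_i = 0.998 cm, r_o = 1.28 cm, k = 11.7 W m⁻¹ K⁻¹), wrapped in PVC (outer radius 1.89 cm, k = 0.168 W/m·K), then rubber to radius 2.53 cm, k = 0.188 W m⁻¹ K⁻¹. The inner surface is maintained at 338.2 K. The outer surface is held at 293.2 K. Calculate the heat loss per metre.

Q' = 72.6 W/m

Series thermal resistances, inner to outer:
  R'_nickel alloy = ln(0.0128/0.00998)/(2πk) = 0.2489/(2π·11.7) = 0.003385 m·K/W
  R'_PVC = ln(0.0189/0.0128)/(2πk) = 0.3897/(2π·0.168) = 0.3692 m·K/W
  R'_rubber = ln(0.0253/0.0189)/(2πk) = 0.2916/(2π·0.188) = 0.2469 m·K/W
ΣR = 0.003385 + 0.3692 + 0.2469 = 0.6195 m·K/W
Q' = ΔT/ΣR = (338.2 K − 293.2 K)/0.6195 = 72.6 W/m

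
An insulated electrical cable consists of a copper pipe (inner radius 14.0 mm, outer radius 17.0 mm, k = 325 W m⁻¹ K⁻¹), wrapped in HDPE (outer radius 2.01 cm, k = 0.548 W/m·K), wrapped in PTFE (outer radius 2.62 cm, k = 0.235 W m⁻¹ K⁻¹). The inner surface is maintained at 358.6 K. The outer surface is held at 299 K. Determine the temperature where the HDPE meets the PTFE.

T = 345.9 K

Resistance network (inner→outer):
  R'_copper = ln(0.0170/0.0140)/(2πk) = 0.1942/(2π·325) = 9.508×10^-5 m·K/W
  R'_HDPE = ln(0.0201/0.0170)/(2πk) = 0.1675/(2π·0.548) = 0.04865 m·K/W
  R'_PTFE = ln(0.0262/0.0201)/(2πk) = 0.2650/(2π·0.235) = 0.1795 m·K/W
ΣR = 9.508×10^-5 + 0.04865 + 0.1795 = 0.2282 m·K/W
Q' = ΔT/ΣR = (358.6 K − 299 K)/0.2282 = 261.2 W/m
From the inner boundary to the HDPE/PTFE interface, ΣR_partial = 0.04875 m·K/W.
T_interface = T_in − Q'·ΣR_partial = 358.6 K − (261.2)(0.04875) = 345.9 K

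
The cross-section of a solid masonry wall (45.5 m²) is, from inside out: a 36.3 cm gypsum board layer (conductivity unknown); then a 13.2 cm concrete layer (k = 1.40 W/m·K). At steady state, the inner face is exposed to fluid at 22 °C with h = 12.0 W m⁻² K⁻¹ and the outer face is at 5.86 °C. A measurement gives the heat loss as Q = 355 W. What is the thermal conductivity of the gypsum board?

ΣR = ΔT/Q = |22 − 5.86|/355 = 0.04546 K/W
Known resistances:
  R_conv,in = 1/(hA) = 1/(12.0·45.5) = 0.001832 K/W
  R_concrete = L/(kA) = 0.132/(1.40·45.5) = 0.002072 K/W
R_gypsum board = ΣR − ΣR_known = 0.04546 − 0.003904 = 0.04156 K/W
L/(kA) = 0.04156 ⇒ k = 0.363/(0.04156·45.5) = 0.192 W/m·K

k = 0.192 W/m·K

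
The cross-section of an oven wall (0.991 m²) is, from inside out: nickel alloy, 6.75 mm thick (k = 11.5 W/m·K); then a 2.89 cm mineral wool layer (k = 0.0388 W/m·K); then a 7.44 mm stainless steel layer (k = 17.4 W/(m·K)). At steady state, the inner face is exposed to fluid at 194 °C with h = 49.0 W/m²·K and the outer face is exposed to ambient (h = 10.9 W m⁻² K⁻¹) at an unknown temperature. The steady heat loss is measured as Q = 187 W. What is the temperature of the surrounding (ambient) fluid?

Sum the resistances:
  R_conv,in = 1/(hA) = 1/(49.0·0.991) = 0.02059 K/W
  R_nickel alloy = L/(kA) = 0.00675/(11.5·0.991) = 5.923×10^-4 K/W
  R_mineral wool = L/(kA) = 0.0289/(0.0388·0.991) = 0.7516 K/W
  R_stainless steel = L/(kA) = 0.00744/(17.4·0.991) = 4.315×10^-4 K/W
  R_conv,out = 1/(hA) = 1/(10.9·0.991) = 0.09258 K/W
ΣR = 0.8658 K/W
ΔT = Q·ΣR = 187 × 0.8658 = 161.9 K
Heat flows outward, so T_out = T_in − ΔT = 194 − 161.9 = 32.1 °C

T_out = 32.1 °C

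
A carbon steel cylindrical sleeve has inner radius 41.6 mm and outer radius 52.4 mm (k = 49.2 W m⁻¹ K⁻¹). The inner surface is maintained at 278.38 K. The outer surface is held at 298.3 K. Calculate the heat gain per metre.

Q' = 2πk·ΔT/ln(r₂/r₁) = 2π × 49.2 × 19.92 / ln(0.0524/0.0416) = 26700 W/m

Q' = 26700 W/m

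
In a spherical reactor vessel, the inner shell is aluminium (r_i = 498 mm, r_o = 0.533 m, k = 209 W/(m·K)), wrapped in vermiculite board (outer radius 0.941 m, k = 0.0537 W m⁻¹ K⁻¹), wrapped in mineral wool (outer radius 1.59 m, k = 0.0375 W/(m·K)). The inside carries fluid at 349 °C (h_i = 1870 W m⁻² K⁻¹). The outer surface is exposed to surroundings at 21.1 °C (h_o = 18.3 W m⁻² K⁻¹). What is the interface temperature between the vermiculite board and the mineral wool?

T = 163 °C

Resistance network (inner→outer):
  R_conv,in = 1/(4πr²h) = 1/(4π·0.498²·1870) = 1.716×10^-4 K/W
  R_aluminium = (1/0.498 − 1/0.533)/(4πk) = 0.1319/(4π·209) = 5.021×10^-5 K/W
  R_vermiculite board = (1/0.533 − 1/0.941)/(4πk) = 0.8135/(4π·0.0537) = 1.205 K/W
  R_mineral wool = (1/0.941 − 1/1.59)/(4πk) = 0.4338/(4π·0.0375) = 0.9205 K/W
  R_conv,out = 1/(4πr²h) = 1/(4π·1.59²·18.3) = 0.001720 K/W
ΣR = 1.716×10^-4 + 5.021×10^-5 + 1.205 + 0.9205 + 0.001720 = 2.127 K/W
Q = ΔT/ΣR = (349 °C − 21.1 °C)/2.127 = 154.2 W
From the inner boundary to the vermiculite board/mineral wool interface, ΣR_partial = 1.205 K/W.
T_interface = T_in − Q·ΣR_partial = 349 °C − (154.2)(1.205) = 163 °C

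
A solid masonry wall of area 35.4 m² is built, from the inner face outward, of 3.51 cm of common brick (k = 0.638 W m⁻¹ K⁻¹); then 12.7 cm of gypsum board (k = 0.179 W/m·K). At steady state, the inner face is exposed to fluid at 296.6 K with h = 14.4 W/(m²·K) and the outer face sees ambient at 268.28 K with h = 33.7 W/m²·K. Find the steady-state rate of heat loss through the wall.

Resistance network (inner→outer):
  R_conv,in = 1/(hA) = 1/(14.4·35.4) = 0.001962 K/W
  R_common brick = L/(kA) = 0.0351/(0.638·35.4) = 0.001554 K/W
  R_gypsum board = L/(kA) = 0.127/(0.179·35.4) = 0.02004 K/W
  R_conv,out = 1/(hA) = 1/(33.7·35.4) = 8.382×10^-4 K/W
ΣR = 0.001962 + 0.001554 + 0.02004 + 8.382×10^-4 = 0.02439 K/W
Q = ΔT/ΣR = (296.6 K − 268.28 K)/0.02439 = 1160 W

Q = 1160 W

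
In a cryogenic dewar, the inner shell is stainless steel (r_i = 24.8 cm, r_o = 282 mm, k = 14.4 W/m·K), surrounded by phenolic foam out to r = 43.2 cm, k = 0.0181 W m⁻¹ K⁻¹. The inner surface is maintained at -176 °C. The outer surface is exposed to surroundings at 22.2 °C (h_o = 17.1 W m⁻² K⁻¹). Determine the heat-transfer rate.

Q = 36.4 W

Resistance network (inner→outer):
  R_stainless steel = (1/0.248 − 1/0.282)/(4πk) = 0.4862/(4π·14.4) = 0.002687 K/W
  R_phenolic foam = (1/0.282 − 1/0.432)/(4πk) = 1.231/(4π·0.0181) = 5.413 K/W
  R_conv,out = 1/(4πr²h) = 1/(4π·0.432²·17.1) = 0.02494 K/W
ΣR = 0.002687 + 5.413 + 0.02494 = 5.441 K/W
Q = ΔT/ΣR = (-176 °C − 22.2 °C)/5.441 = -36.4 W
(Negative Q ⇒ heat flows inward; heat gain = 36.4 W.)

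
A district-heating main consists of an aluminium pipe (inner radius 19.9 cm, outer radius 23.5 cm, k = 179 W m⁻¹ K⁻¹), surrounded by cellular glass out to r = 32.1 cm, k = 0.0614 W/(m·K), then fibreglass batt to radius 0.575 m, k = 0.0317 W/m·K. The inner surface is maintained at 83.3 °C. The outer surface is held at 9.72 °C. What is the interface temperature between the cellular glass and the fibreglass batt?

Resistance network (inner→outer):
  R'_aluminium = ln(0.235/0.199)/(2πk) = 0.1663/(2π·179) = 1.478×10^-4 m·K/W
  R'_cellular glass = ln(0.321/0.235)/(2πk) = 0.3119/(2π·0.0614) = 0.8084 m·K/W
  R'_fibreglass batt = ln(0.575/0.321)/(2πk) = 0.5829/(2π·0.0317) = 2.927 m·K/W
ΣR = 1.478×10^-4 + 0.8084 + 2.927 = 3.736 m·K/W
Q' = ΔT/ΣR = (83.3 °C − 9.72 °C)/3.736 = 19.69 W/m
From the inner boundary to the cellular glass/fibreglass batt interface, ΣR_partial = 0.8085 m·K/W.
T_interface = T_in − Q'·ΣR_partial = 83.3 °C − (19.69)(0.8085) = 67.4 °C

T = 67.4 °C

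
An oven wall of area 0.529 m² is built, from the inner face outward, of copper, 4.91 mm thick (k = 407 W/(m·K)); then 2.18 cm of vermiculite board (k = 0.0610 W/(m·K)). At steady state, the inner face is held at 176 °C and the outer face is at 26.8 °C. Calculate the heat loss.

Q = 221 W

Treat each layer as a resistance in series:
  R_copper = L/(kA) = 0.00491/(407·0.529) = 2.281×10^-5 K/W
  R_vermiculite board = L/(kA) = 0.0218/(0.0610·0.529) = 0.6756 K/W
ΣR = 2.281×10^-5 + 0.6756 = 0.6756 K/W
Q = ΔT/ΣR = (176 °C − 26.8 °C)/0.6756 = 221 W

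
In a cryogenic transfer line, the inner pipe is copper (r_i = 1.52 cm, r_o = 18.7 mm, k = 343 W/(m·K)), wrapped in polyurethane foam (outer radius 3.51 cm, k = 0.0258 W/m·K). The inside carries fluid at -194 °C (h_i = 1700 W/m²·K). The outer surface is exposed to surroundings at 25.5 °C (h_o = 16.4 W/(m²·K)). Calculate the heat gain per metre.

Treat each layer as a resistance in series:
  R'_conv,in = 1/(2πr h) = 1/(2π·0.0152·1700) = 0.006159 m·K/W
  R'_copper = ln(0.0187/0.0152)/(2πk) = 0.2072/(2π·343) = 9.616×10^-5 m·K/W
  R'_polyurethane foam = ln(0.0351/0.0187)/(2πk) = 0.6297/(2π·0.0258) = 3.884 m·K/W
  R'_conv,out = 1/(2πr h) = 1/(2π·0.0351·16.4) = 0.2765 m·K/W
ΣR = 0.006159 + 9.616×10^-5 + 3.884 + 0.2765 = 4.167 m·K/W
Q' = ΔT/ΣR = (-194 °C − 25.5 °C)/4.167 = -52.7 W/m
(Negative Q' ⇒ heat flows inward; heat gain = 52.7 W/m.)

Q' = 52.7 W/m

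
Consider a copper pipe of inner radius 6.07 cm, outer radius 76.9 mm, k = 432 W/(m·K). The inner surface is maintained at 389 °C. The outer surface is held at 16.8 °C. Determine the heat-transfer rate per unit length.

Q' = 2πk·ΔT/ln(r₂/r₁) = 2π × 432 × 372.2 / ln(0.0769/0.0607) = 4.27×10^6 W/m

Q' = 4270 kW/m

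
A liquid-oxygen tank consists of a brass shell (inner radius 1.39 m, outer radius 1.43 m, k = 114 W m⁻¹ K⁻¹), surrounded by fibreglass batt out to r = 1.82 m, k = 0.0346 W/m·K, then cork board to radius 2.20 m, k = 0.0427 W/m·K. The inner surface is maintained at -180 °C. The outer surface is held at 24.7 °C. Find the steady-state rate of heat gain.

Q = 393 W

Treat each layer as a resistance in series:
  R_brass = (1/1.39 − 1/1.43)/(4πk) = 0.02012/(4π·114) = 1.405×10^-5 K/W
  R_fibreglass batt = (1/1.43 − 1/1.82)/(4πk) = 0.1499/(4π·0.0346) = 0.3446 K/W
  R_cork board = (1/1.82 − 1/2.20)/(4πk) = 0.09491/(4π·0.0427) = 0.1769 K/W
ΣR = 1.405×10^-5 + 0.3446 + 0.1769 = 0.5215 K/W
Q = ΔT/ΣR = (-180 °C − 24.7 °C)/0.5215 = -393 W
(Negative Q ⇒ heat flows inward; heat gain = 393 W.)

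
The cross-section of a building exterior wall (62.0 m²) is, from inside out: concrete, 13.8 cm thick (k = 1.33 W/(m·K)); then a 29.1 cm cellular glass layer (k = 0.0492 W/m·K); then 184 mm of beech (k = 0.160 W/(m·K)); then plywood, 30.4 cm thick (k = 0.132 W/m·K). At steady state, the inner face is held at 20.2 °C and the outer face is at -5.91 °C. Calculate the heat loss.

Q = 171 W

Resistance network (inner→outer):
  R_concrete = L/(kA) = 0.138/(1.33·62.0) = 0.001674 K/W
  R_cellular glass = L/(kA) = 0.291/(0.0492·62.0) = 0.09540 K/W
  R_beech = L/(kA) = 0.184/(0.160·62.0) = 0.01855 K/W
  R_plywood = L/(kA) = 0.304/(0.132·62.0) = 0.03715 K/W
ΣR = 0.001674 + 0.09540 + 0.01855 + 0.03715 = 0.1528 K/W
Q = ΔT/ΣR = (20.2 °C − -5.91 °C)/0.1528 = 171 W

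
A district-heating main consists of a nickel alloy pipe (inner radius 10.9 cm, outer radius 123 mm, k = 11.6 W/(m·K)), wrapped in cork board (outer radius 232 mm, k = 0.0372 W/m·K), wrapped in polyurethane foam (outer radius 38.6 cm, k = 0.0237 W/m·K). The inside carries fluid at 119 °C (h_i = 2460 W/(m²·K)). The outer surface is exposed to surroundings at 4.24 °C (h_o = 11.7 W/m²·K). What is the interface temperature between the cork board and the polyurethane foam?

T = 68.5 °C

Series thermal resistances, inner to outer:
  R'_conv,in = 1/(2πr h) = 1/(2π·0.109·2460) = 5.936×10^-4 m·K/W
  R'_nickel alloy = ln(0.123/0.109)/(2πk) = 0.1208/(2π·11.6) = 0.001658 m·K/W
  R'_cork board = ln(0.232/0.123)/(2πk) = 0.6346/(2π·0.0372) = 2.715 m·K/W
  R'_polyurethane foam = ln(0.386/0.232)/(2πk) = 0.5091/(2π·0.0237) = 3.419 m·K/W
  R'_conv,out = 1/(2πr h) = 1/(2π·0.386·11.7) = 0.03524 m·K/W
ΣR = 5.936×10^-4 + 0.001658 + 2.715 + 3.419 + 0.03524 = 6.171 m·K/W
Q' = ΔT/ΣR = (119 °C − 4.24 °C)/6.171 = 18.60 W/m
From the inner boundary to the cork board/polyurethane foam interface, ΣR_partial = 2.717 m·K/W.
T_interface = T_in − Q'·ΣR_partial = 119 °C − (18.60)(2.717) = 68.5 °C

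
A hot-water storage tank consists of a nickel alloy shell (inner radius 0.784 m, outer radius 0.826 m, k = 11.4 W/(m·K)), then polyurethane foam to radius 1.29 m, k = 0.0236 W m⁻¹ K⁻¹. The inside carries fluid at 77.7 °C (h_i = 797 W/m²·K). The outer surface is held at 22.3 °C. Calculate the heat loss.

Series thermal resistances, inner to outer:
  R_conv,in = 1/(4πr²h) = 1/(4π·0.784²·797) = 1.624×10^-4 K/W
  R_nickel alloy = (1/0.784 − 1/0.826)/(4πk) = 0.06486/(4π·11.4) = 4.527×10^-4 K/W
  R_polyurethane foam = (1/0.826 − 1/1.29)/(4πk) = 0.4355/(4π·0.0236) = 1.468 K/W
ΣR = 1.624×10^-4 + 4.527×10^-4 + 1.468 = 1.469 K/W
Q = ΔT/ΣR = (77.7 °C − 22.3 °C)/1.469 = 37.7 W

Q = 37.7 W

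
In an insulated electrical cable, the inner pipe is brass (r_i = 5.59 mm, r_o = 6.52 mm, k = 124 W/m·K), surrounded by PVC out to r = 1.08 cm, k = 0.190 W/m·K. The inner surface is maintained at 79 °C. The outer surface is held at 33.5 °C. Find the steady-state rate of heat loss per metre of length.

Q' = 108 W/m

Resistance network (inner→outer):
  R'_brass = ln(0.00652/0.00559)/(2πk) = 0.1539/(2π·124) = 1.975×10^-4 m·K/W
  R'_PVC = ln(0.0108/0.00652)/(2πk) = 0.5047/(2π·0.190) = 0.4227 m·K/W
ΣR = 1.975×10^-4 + 0.4227 = 0.4229 m·K/W
Q' = ΔT/ΣR = (79 °C − 33.5 °C)/0.4229 = 108 W/m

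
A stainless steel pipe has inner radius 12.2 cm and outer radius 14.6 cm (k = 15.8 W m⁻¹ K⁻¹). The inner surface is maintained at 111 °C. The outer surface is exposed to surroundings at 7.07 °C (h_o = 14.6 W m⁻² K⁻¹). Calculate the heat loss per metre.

Resistance network (inner→outer):
  R'_stainless steel = ln(0.146/0.122)/(2πk) = 0.1796/(2π·15.8) = 0.001809 m·K/W
  R'_conv,out = 1/(2πr h) = 1/(2π·0.146·14.6) = 0.07466 m·K/W
ΣR = 0.001809 + 0.07466 = 0.07647 m·K/W
Q' = ΔT/ΣR = (111 °C − 7.07 °C)/0.07647 = 1360 W/m

Q' = 1360 W/m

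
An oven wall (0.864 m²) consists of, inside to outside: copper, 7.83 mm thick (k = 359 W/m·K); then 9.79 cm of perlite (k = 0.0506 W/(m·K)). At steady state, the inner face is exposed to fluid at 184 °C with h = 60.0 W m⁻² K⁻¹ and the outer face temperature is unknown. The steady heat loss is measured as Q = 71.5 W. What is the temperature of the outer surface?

T_out = 22.5 °C

Sum the resistances:
  R_conv,in = 1/(hA) = 1/(60.0·0.864) = 0.01929 K/W
  R_copper = L/(kA) = 0.00783/(359·0.864) = 2.524×10^-5 K/W
  R_perlite = L/(kA) = 0.0979/(0.0506·0.864) = 2.239 K/W
ΣR = 2.259 K/W
ΔT = Q·ΣR = 71.5 × 2.259 = 161.5 K
Heat flows outward, so T_out = T_in − ΔT = 184 − 161.5 = 22.5 °C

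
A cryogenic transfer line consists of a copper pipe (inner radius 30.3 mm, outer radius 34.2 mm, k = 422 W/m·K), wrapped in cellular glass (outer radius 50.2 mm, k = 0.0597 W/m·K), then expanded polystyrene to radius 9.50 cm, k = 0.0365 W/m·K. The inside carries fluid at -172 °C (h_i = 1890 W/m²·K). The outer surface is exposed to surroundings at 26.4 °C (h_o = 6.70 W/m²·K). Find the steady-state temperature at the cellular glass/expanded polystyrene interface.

T = -122 °C

Resistance network (inner→outer):
  R'_conv,in = 1/(2πr h) = 1/(2π·0.0303·1890) = 0.002779 m·K/W
  R'_copper = ln(0.0342/0.0303)/(2πk) = 0.1211/(2π·422) = 4.566×10^-5 m·K/W
  R'_cellular glass = ln(0.0502/0.0342)/(2πk) = 0.3838/(2π·0.0597) = 1.023 m·K/W
  R'_expanded polystyrene = ln(0.0950/0.0502)/(2πk) = 0.6379/(2π·0.0365) = 2.781 m·K/W
  R'_conv,out = 1/(2πr h) = 1/(2π·0.0950·6.70) = 0.2500 m·K/W
ΣR = 0.002779 + 4.566×10^-5 + 1.023 + 2.781 + 0.2500 = 4.057 m·K/W
Q' = ΔT/ΣR = (-172 °C − 26.4 °C)/4.057 = -48.90 W/m
From the inner boundary to the cellular glass/expanded polystyrene interface, ΣR_partial = 1.026 m·K/W.
T_interface = T_in − Q'·ΣR_partial = -172 °C − (-48.90)(1.026) = -122 °C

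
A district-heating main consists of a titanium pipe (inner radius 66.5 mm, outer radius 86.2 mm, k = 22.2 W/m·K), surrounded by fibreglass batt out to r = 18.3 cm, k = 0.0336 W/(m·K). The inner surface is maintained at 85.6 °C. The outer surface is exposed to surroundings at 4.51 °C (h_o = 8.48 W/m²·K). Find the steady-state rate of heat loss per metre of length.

Q' = 22.1 W/m

Series thermal resistances, inner to outer:
  R'_titanium = ln(0.0862/0.0665)/(2πk) = 0.2595/(2π·22.2) = 0.001860 m·K/W
  R'_fibreglass batt = ln(0.183/0.0862)/(2πk) = 0.7528/(2π·0.0336) = 3.566 m·K/W
  R'_conv,out = 1/(2πr h) = 1/(2π·0.183·8.48) = 0.1026 m·K/W
ΣR = 0.001860 + 3.566 + 0.1026 = 3.670 m·K/W
Q' = ΔT/ΣR = (85.6 °C − 4.51 °C)/3.670 = 22.1 W/m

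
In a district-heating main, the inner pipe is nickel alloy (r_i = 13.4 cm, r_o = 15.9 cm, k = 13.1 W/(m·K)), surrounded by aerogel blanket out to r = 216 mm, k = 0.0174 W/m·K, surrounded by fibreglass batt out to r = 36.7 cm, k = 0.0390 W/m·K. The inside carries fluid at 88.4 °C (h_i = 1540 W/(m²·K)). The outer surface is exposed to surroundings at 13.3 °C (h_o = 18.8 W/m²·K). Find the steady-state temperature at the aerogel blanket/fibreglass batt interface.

Resistance network (inner→outer):
  R'_conv,in = 1/(2πr h) = 1/(2π·0.134·1540) = 7.712×10^-4 m·K/W
  R'_nickel alloy = ln(0.159/0.134)/(2πk) = 0.1711/(2π·13.1) = 0.002078 m·K/W
  R'_aerogel blanket = ln(0.216/0.159)/(2πk) = 0.3064/(2π·0.0174) = 2.802 m·K/W
  R'_fibreglass batt = ln(0.367/0.216)/(2πk) = 0.5301/(2π·0.0390) = 2.163 m·K/W
  R'_conv,out = 1/(2πr h) = 1/(2π·0.367·18.8) = 0.02307 m·K/W
ΣR = 7.712×10^-4 + 0.002078 + 2.802 + 2.163 + 0.02307 = 4.991 m·K/W
Q' = ΔT/ΣR = (88.4 °C − 13.3 °C)/4.991 = 15.05 W/m
From the inner boundary to the aerogel blanket/fibreglass batt interface, ΣR_partial = 2.805 m·K/W.
T_interface = T_in − Q'·ΣR_partial = 88.4 °C − (15.05)(2.805) = 46.2 °C

T = 46.2 °C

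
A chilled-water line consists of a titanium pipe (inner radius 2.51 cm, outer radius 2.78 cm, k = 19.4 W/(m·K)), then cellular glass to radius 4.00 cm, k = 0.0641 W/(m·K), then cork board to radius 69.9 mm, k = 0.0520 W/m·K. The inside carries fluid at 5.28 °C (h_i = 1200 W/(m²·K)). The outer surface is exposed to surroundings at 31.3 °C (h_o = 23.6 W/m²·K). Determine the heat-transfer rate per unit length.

Resistance network (inner→outer):
  R'_conv,in = 1/(2πr h) = 1/(2π·0.0251·1200) = 0.005284 m·K/W
  R'_titanium = ln(0.0278/0.0251)/(2πk) = 0.1022/(2π·19.4) = 8.382×10^-4 m·K/W
  R'_cellular glass = ln(0.0400/0.0278)/(2πk) = 0.3638/(2π·0.0641) = 0.9034 m·K/W
  R'_cork board = ln(0.0699/0.0400)/(2πk) = 0.5582/(2π·0.0520) = 1.708 m·K/W
  R'_conv,out = 1/(2πr h) = 1/(2π·0.0699·23.6) = 0.09648 m·K/W
ΣR = 0.005284 + 8.382×10^-4 + 0.9034 + 1.708 + 0.09648 = 2.714 m·K/W
Q' = ΔT/ΣR = (5.28 °C − 31.3 °C)/2.714 = -9.59 W/m
(Negative Q' ⇒ heat flows inward; heat gain = 9.59 W/m.)

Q' = 9.59 W/m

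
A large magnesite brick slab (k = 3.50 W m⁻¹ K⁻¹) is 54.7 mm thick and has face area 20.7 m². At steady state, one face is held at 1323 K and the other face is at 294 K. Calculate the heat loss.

Q = 1.36×10^6 W

Q = kA·ΔT/L = 3.50 × 20.7 × |1323 K − 294 K| / 0.0547 = 1.36×10^6 W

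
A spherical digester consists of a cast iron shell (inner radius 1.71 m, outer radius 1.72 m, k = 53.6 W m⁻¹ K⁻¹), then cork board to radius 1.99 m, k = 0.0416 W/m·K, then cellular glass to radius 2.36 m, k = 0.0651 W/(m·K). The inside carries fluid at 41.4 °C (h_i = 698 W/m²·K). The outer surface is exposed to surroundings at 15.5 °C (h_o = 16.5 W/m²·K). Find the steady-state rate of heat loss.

Series thermal resistances, inner to outer:
  R_conv,in = 1/(4πr²h) = 1/(4π·1.71²·698) = 3.899×10^-5 K/W
  R_cast iron = (1/1.71 − 1/1.72)/(4πk) = 0.003400/(4π·53.6) = 5.048×10^-6 K/W
  R_cork board = (1/1.72 − 1/1.99)/(4πk) = 0.07888/(4π·0.0416) = 0.1509 K/W
  R_cellular glass = (1/1.99 − 1/2.36)/(4πk) = 0.07878/(4π·0.0651) = 0.09630 K/W
  R_conv,out = 1/(4πr²h) = 1/(4π·2.36²·16.5) = 8.659×10^-4 K/W
ΣR = 3.899×10^-5 + 5.048×10^-6 + 0.1509 + 0.09630 + 8.659×10^-4 = 0.2481 K/W
Q = ΔT/ΣR = (41.4 °C − 15.5 °C)/0.2481 = 104 W

Q = 104 W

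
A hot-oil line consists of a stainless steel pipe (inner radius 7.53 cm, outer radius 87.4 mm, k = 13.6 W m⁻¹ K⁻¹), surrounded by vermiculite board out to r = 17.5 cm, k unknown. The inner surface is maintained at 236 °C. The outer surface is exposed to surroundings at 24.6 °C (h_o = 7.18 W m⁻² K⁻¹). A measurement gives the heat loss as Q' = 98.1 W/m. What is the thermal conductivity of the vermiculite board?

ΣR = ΔT/Q' = |236 − 24.6|/98.1 = 2.155 m·K/W
Known resistances:
  R'_stainless steel = ln(0.0874/0.0753)/(2πk) = 0.1490/(2π·13.6) = 0.001744 m·K/W
  R'_conv,out = 1/(2πr h) = 1/(2π·0.175·7.18) = 0.1267 m·K/W
R_vermiculite board = ΣR − ΣR_known = 2.155 − 0.1284 = 2.027 m·K/W
ln(r₂/r₁)/(2πk) = 2.027 ⇒ k = 0.6943/(2π·2.027) = 0.0545 W/m·K

k = 0.0545 W/m·K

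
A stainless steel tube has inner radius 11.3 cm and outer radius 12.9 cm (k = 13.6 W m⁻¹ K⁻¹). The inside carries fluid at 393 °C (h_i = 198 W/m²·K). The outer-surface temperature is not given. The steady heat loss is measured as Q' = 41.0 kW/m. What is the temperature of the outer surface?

T_out = 37.8 °C

Series resistances:
  R'_conv,in = 1/(2πr h) = 1/(2π·0.113·198) = 0.007113 m·K/W
  R'_stainless steel = ln(0.129/0.113)/(2πk) = 0.1324/(2π·13.6) = 0.001550 m·K/W
ΣR = 0.008663 m·K/W
ΔT = Q'·ΣR = 41000 × 0.008663 = 355.2 K
Heat flows outward, so T_out = T_in − ΔT = 393 − 355.2 = 37.8 °C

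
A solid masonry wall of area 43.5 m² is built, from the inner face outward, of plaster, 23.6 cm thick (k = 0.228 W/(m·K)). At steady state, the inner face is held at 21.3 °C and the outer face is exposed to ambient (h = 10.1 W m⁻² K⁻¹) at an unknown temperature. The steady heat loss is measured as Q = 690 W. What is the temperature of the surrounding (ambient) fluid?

Sum the resistances:
  R_plaster = L/(kA) = 0.236/(0.228·43.5) = 0.02380 K/W
  R_conv,out = 1/(hA) = 1/(10.1·43.5) = 0.002276 K/W
ΣR = 0.02607 K/W
ΔT = Q·ΣR = 690 × 0.02607 = 17.99 K
Heat flows outward, so T_out = T_in − ΔT = 21.3 − 17.99 = 3.31 °C

T_out = 3.31 °C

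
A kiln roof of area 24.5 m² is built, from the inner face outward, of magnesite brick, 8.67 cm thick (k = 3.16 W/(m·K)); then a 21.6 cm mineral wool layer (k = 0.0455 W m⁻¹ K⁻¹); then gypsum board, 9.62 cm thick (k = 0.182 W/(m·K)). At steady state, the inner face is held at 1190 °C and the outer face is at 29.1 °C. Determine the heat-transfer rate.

Q = 5360 W

Treat each layer as a resistance in series:
  R_magnesite brick = L/(kA) = 0.0867/(3.16·24.5) = 0.001120 K/W
  R_mineral wool = L/(kA) = 0.216/(0.0455·24.5) = 0.1938 K/W
  R_gypsum board = L/(kA) = 0.0962/(0.182·24.5) = 0.02157 K/W
ΣR = 0.001120 + 0.1938 + 0.02157 = 0.2165 K/W
Q = ΔT/ΣR = (1190 °C − 29.1 °C)/0.2165 = 5360 W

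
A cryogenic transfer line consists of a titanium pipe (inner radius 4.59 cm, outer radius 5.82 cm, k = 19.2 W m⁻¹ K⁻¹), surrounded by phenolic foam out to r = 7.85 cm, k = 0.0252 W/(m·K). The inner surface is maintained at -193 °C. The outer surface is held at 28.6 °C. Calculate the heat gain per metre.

Q' = 117 W/m

Resistance network (inner→outer):
  R'_titanium = ln(0.0582/0.0459)/(2πk) = 0.2374/(2π·19.2) = 0.001968 m·K/W
  R'_phenolic foam = ln(0.0785/0.0582)/(2πk) = 0.2992/(2π·0.0252) = 1.890 m·K/W
ΣR = 0.001968 + 1.890 = 1.892 m·K/W
Q' = ΔT/ΣR = (-193 °C − 28.6 °C)/1.892 = -117 W/m
(Negative Q' ⇒ heat flows inward; heat gain = 117 W/m.)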